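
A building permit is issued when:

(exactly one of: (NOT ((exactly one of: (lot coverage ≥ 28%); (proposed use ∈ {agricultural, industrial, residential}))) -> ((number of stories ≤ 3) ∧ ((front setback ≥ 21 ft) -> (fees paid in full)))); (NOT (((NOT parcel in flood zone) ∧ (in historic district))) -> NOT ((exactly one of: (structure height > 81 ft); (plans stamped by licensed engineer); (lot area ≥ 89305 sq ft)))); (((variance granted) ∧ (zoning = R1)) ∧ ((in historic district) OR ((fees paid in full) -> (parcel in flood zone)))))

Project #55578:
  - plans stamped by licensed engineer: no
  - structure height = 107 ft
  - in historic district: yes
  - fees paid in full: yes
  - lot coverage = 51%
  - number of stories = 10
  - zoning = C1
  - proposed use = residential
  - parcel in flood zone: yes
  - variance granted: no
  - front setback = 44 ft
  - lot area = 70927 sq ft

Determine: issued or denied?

Denied

Atomic conditions:
  lot coverage ≥ 28%: 51 ≥ 28 is true
  proposed use ∈ {agricultural, industrial, residential}: residential is in the set → true
  number of stories ≤ 3: 10 ≤ 3 is false
  front setback ≥ 21 ft: 44 ≥ 21 is true
  fees paid in full: yes → true
  NOT parcel in flood zone: yes → false
  in historic district: yes → true
  structure height > 81 ft: 107 > 81 is true
  plans stamped by licensed engineer: no → false
  lot area ≥ 89305 sq ft: 70927 ≥ 89305 is false
  variance granted: no → false
  zoning = R1: C1 == R1 is false
  parcel in flood zone: yes → true
Combine:
[1.1.1] exactly-one(true, true) = false
[1.1] NOT false = true
[1.2.2] true → true = true
[1.2] false AND true = false
[1] true → false = false
[2.1.1] false AND true = false
[2.1] NOT false = true
[2.2.1] exactly-one(true, false, false) = true
[2.2] NOT true = false
[2] true → false = false
[3.1] false AND false = false
[3.2.2] true → true = true
[3.2] true OR true = true
[3] false AND true = false
[root] exactly-one(false, false, false) = false
Overall: false → denied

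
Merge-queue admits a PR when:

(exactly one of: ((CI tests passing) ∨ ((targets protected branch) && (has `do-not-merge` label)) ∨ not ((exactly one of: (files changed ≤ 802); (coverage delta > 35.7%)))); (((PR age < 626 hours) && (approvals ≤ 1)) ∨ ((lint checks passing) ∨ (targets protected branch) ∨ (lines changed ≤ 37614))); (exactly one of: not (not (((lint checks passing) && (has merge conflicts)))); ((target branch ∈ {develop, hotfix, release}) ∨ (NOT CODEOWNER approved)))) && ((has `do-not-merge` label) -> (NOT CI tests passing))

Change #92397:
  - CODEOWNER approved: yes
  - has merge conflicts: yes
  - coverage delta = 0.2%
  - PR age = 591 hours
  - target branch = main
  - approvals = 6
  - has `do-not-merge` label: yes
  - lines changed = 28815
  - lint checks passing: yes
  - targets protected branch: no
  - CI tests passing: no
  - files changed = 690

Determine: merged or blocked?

Atomic conditions:
  CI tests passing: no → false
  targets protected branch: no → false
  has `do-not-merge` label: yes → true
  files changed ≤ 802: 690 ≤ 802 is true
  coverage delta > 35.7%: 0.2 > 35.7 is false
  PR age < 626 hours: 591 < 626 is true
  approvals ≤ 1: 6 ≤ 1 is false
  lint checks passing: yes → true
  lines changed ≤ 37614: 28815 ≤ 37614 is true
  has merge conflicts: yes → true
  target branch ∈ {develop, hotfix, release}: main is not in the set → false
  NOT CODEOWNER approved: yes → false
  NOT CI tests passing: no → true
Combine:
[1.1.2] false AND true = false
[1.1.3.1] exactly-one(true, false) = true
[1.1.3] NOT true = false
[1.1] false OR false OR false = false
[1.2.1] true AND false = false
[1.2.2] true OR false OR true = true
[1.2] false OR true = true
[1.3.1.1.1] true AND true = true
[1.3.1.1] NOT true = false
[1.3.1] NOT false = true
[1.3.2] false OR false = false
[1.3] exactly-one(true, false) = true
[1] exactly-one(false, true, true) = false
[2] true → true = true
[root] false AND true = false
Overall: false → blocked

Blocked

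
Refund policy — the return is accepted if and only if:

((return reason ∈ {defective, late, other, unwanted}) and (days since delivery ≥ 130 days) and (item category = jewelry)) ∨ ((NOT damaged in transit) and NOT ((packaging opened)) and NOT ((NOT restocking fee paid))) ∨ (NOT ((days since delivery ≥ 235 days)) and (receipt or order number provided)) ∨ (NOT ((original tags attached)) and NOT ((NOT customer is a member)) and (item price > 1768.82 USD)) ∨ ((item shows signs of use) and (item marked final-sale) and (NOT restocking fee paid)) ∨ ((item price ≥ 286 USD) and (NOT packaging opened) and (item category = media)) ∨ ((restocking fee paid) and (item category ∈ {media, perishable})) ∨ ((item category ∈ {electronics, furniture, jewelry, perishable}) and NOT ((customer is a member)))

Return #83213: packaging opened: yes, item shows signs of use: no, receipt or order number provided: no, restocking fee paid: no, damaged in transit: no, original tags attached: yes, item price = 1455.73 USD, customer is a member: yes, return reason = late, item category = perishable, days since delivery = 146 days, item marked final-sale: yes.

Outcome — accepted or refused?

Refused

Atomic conditions:
  return reason ∈ {defective, late, other, unwanted}: late is in the set → true
  days since delivery ≥ 130 days: 146 ≥ 130 is true
  item category = jewelry: perishable == jewelry is false
  NOT damaged in transit: no → true
  packaging opened: yes → true
  NOT restocking fee paid: no → true
  days since delivery ≥ 235 days: 146 ≥ 235 is false
  receipt or order number provided: no → false
  original tags attached: yes → true
  NOT customer is a member: yes → false
  item price > 1768.82 USD: 1455.73 > 1768.82 is false
  item shows signs of use: no → false
  item marked final-sale: yes → true
  item price ≥ 286 USD: 1455.73 ≥ 286 is true
  NOT packaging opened: yes → false
  item category = media: perishable == media is false
  restocking fee paid: no → false
  item category ∈ {media, perishable}: perishable is in the set → true
  item category ∈ {electronics, furniture, jewelry, perishable}: perishable is in the set → true
  customer is a member: yes → true
Combine:
[1] true AND true AND false = false
[2.2] NOT true = false
[2.3] NOT true = false
[2] true AND false AND false = false
[3.1] NOT false = true
[3] true AND false = false
[4.1] NOT true = false
[4.2] NOT false = true
[4] false AND true AND false = false
[5] false AND true AND true = false
[6] true AND false AND false = false
[7] false AND true = false
[8.2] NOT true = false
[8] true AND false = false
[root] false OR false OR false OR false OR false OR false OR false OR false = false
Overall: false → refused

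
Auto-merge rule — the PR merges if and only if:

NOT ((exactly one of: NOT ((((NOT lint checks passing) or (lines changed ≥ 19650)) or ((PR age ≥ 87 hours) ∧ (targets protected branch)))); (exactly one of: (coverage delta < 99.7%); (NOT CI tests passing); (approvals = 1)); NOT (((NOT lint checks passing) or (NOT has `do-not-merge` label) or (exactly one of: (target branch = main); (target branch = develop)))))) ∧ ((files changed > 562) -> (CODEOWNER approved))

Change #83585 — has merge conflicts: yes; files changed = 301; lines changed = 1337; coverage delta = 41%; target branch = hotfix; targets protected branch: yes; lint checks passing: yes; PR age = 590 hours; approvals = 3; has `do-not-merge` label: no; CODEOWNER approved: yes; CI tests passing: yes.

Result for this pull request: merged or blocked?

Atomic conditions:
  NOT lint checks passing: yes → false
  lines changed ≥ 19650: 1337 ≥ 19650 is false
  PR age ≥ 87 hours: 590 ≥ 87 is true
  targets protected branch: yes → true
  coverage delta < 99.7%: 41 < 99.7 is true
  NOT CI tests passing: yes → false
  approvals = 1: 3 == 1 is false
  NOT has `do-not-merge` label: no → true
  target branch = main: hotfix == main is false
  target branch = develop: hotfix == develop is false
  files changed > 562: 301 > 562 is false
  CODEOWNER approved: yes → true
Combine:
[1.1.1.1.1] false OR false = false
[1.1.1.1.2] true AND true = true
[1.1.1.1] false OR true = true
[1.1.1] NOT true = false
[1.1.2] exactly-one(true, false, false) = true
[1.1.3.1.3] exactly-one(false, false) = false
[1.1.3.1] false OR true OR false = true
[1.1.3] NOT true = false
[1.1] exactly-one(false, true, false) = true
[1] NOT true = false
[2] false → true (antecedent false ⇒ implication holds) = true
[root] false AND true = false
Overall: false → blocked

Blocked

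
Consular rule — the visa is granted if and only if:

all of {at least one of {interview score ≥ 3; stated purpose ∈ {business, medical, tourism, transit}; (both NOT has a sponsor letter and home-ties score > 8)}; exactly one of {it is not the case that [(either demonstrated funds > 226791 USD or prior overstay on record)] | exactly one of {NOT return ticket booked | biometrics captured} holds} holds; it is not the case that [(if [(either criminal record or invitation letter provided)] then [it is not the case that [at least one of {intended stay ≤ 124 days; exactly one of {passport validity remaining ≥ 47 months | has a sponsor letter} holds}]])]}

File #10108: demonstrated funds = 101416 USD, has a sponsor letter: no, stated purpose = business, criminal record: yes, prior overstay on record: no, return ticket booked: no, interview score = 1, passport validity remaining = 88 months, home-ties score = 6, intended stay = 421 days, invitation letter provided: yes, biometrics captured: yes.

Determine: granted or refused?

Granted

Atomic conditions:
  interview score ≥ 3: 1 ≥ 3 is false
  stated purpose ∈ {business, medical, tourism, transit}: business is in the set → true
  NOT has a sponsor letter: no → true
  home-ties score > 8: 6 > 8 is false
  demonstrated funds > 226791 USD: 101416 > 226791 is false
  prior overstay on record: no → false
  NOT return ticket booked: no → true
  biometrics captured: yes → true
  criminal record: yes → true
  invitation letter provided: yes → true
  intended stay ≤ 124 days: 421 ≤ 124 is false
  passport validity remaining ≥ 47 months: 88 ≥ 47 is true
  has a sponsor letter: no → false
Combine:
[1.3] true AND false = false
[1] false OR true OR false = true
[2.1.1] false OR false = false
[2.1] NOT false = true
[2.2] exactly-one(true, true) = false
[2] exactly-one(true, false) = true
[3.1.1] true OR true = true
[3.1.2.1.2] exactly-one(true, false) = true
[3.1.2.1] false OR true = true
[3.1.2] NOT true = false
[3.1] true → false = false
[3] NOT false = true
[root] true AND true AND true = true
Overall: true → granted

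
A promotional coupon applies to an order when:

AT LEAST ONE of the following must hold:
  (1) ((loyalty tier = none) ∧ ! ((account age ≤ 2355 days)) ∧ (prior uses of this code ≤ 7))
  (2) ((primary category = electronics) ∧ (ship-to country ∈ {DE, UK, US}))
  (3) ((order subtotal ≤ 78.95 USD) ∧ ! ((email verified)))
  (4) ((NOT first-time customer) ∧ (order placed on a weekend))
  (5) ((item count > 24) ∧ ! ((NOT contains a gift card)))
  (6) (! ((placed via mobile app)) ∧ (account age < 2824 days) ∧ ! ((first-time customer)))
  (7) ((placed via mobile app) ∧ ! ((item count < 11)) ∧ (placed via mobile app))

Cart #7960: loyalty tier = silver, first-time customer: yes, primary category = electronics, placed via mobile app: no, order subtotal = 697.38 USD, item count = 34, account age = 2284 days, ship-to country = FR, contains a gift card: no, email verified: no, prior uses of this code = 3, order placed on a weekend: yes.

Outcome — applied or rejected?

Rejected

Atomic conditions:
  loyalty tier = none: silver == none is false
  account age ≤ 2355 days: 2284 ≤ 2355 is true
  prior uses of this code ≤ 7: 3 ≤ 7 is true
  primary category = electronics: electronics == electronics is true
  ship-to country ∈ {DE, UK, US}: FR is not in the set → false
  order subtotal ≤ 78.95 USD: 697.38 ≤ 78.95 is false
  email verified: no → false
  NOT first-time customer: yes → false
  order placed on a weekend: yes → true
  item count > 24: 34 > 24 is true
  NOT contains a gift card: no → true
  placed via mobile app: no → false
  account age < 2824 days: 2284 < 2824 is true
  first-time customer: yes → true
  item count < 11: 34 < 11 is false
Combine:
[1.2] NOT true = false
[1] false AND false AND true = false
[2] true AND false = false
[3.2] NOT false = true
[3] false AND true = false
[4] false AND true = false
[5.2] NOT true = false
[5] true AND false = false
[6.1] NOT false = true
[6.3] NOT true = false
[6] true AND true AND false = false
[7.2] NOT false = true
[7] false AND true AND false = false
[root] false OR false OR false OR false OR false OR false OR false = false
Overall: false → rejected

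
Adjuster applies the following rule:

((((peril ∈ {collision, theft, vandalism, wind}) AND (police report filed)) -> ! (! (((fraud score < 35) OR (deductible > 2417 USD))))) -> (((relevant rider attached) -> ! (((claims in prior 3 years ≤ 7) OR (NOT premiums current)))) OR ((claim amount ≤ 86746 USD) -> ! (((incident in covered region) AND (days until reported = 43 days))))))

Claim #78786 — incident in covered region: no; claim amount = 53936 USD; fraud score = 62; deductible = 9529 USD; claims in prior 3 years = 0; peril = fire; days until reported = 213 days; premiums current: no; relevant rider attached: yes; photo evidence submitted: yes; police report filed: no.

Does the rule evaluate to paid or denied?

Paid

Atomic conditions:
  peril ∈ {collision, theft, vandalism, wind}: fire is not in the set → false
  police report filed: no → false
  fraud score < 35: 62 < 35 is false
  deductible > 2417 USD: 9529 > 2417 is true
  relevant rider attached: yes → true
  claims in prior 3 years ≤ 7: 0 ≤ 7 is true
  NOT premiums current: no → true
  claim amount ≤ 86746 USD: 53936 ≤ 86746 is true
  incident in covered region: no → false
  days until reported = 43 days: 213 == 43 is false
Combine:
[1.1] false AND false = false
[1.2.1.1] false OR true = true
[1.2.1] NOT true = false
[1.2] NOT false = true
[1] false → true (antecedent false ⇒ implication holds) = true
[2.1.2.1] true OR true = true
[2.1.2] NOT true = false
[2.1] true → false = false
[2.2.2.1] false AND false = false
[2.2.2] NOT false = true
[2.2] true → true = true
[2] false OR true = true
[root] true → true = true
Overall: true → paid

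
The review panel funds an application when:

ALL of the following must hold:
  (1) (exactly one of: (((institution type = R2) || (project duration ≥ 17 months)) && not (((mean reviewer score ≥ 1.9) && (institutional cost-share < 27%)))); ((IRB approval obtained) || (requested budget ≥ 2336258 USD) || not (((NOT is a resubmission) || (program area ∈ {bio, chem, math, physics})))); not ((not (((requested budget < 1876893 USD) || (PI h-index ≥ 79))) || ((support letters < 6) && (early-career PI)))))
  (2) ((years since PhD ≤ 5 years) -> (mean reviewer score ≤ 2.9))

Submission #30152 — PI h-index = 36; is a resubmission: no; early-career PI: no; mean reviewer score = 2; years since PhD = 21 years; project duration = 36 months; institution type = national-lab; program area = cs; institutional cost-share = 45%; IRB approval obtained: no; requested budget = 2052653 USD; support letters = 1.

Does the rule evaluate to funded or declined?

Funded

Atomic conditions:
  institution type = R2: national-lab == R2 is false
  project duration ≥ 17 months: 36 ≥ 17 is true
  mean reviewer score ≥ 1.9: 2 ≥ 1.9 is true
  institutional cost-share < 27%: 45 < 27 is false
  IRB approval obtained: no → false
  requested budget ≥ 2336258 USD: 2052653 ≥ 2336258 is false
  NOT is a resubmission: no → true
  program area ∈ {bio, chem, math, physics}: cs is not in the set → false
  requested budget < 1876893 USD: 2052653 < 1876893 is false
  PI h-index ≥ 79: 36 ≥ 79 is false
  support letters < 6: 1 < 6 is true
  early-career PI: no → false
  years since PhD ≤ 5 years: 21 ≤ 5 is false
  mean reviewer score ≤ 2.9: 2 ≤ 2.9 is true
Combine:
[1.1.1] false OR true = true
[1.1.2.1] true AND false = false
[1.1.2] NOT false = true
[1.1] true AND true = true
[1.2.3.1] true OR false = true
[1.2.3] NOT true = false
[1.2] false OR false OR false = false
[1.3.1.1.1] false OR false = false
[1.3.1.1] NOT false = true
[1.3.1.2] true AND false = false
[1.3.1] true OR false = true
[1.3] NOT true = false
[1] exactly-one(true, false, false) = true
[2] false → true (antecedent false ⇒ implication holds) = true
[root] true AND true = true
Overall: true → funded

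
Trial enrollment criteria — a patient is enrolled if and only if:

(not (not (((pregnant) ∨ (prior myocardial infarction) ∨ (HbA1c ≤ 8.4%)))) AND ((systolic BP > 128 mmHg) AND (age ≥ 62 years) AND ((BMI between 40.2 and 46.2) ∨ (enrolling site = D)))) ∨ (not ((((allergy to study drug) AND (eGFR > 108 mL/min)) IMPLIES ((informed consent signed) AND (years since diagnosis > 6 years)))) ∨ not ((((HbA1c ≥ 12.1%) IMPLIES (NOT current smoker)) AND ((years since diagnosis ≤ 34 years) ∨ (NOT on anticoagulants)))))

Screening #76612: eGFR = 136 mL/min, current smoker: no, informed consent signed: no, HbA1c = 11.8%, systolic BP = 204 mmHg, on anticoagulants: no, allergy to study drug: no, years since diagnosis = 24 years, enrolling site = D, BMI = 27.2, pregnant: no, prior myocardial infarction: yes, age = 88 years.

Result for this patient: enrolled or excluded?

Enrolled

Atomic conditions:
  pregnant: no → false
  prior myocardial infarction: yes → true
  HbA1c ≤ 8.4%: 11.8 ≤ 8.4 is false
  systolic BP > 128 mmHg: 204 > 128 is true
  age ≥ 62 years: 88 ≥ 62 is true
  BMI between 40.2 and 46.2: 27.2 in [40.2, 46.2] is false
  enrolling site = D: D == D is true
  allergy to study drug: no → false
  eGFR > 108 mL/min: 136 > 108 is true
  informed consent signed: no → false
  years since diagnosis > 6 years: 24 > 6 is true
  HbA1c ≥ 12.1%: 11.8 ≥ 12.1 is false
  NOT current smoker: no → true
  years since diagnosis ≤ 34 years: 24 ≤ 34 is true
  NOT on anticoagulants: no → true
Combine:
[1.1.1.1] false OR true OR false = true
[1.1.1] NOT true = false
[1.1] NOT false = true
[1.2.3] false OR true = true
[1.2] true AND true AND true = true
[1] true AND true = true
[2.1.1.1] false AND true = false
[2.1.1.2] false AND true = false
[2.1.1] false → false (antecedent false ⇒ implication holds) = true
[2.1] NOT true = false
[2.2.1.1] false → true (antecedent false ⇒ implication holds) = true
[2.2.1.2] true OR true = true
[2.2.1] true AND true = true
[2.2] NOT true = false
[2] false OR false = false
[root] true OR false = true
Overall: true → enrolled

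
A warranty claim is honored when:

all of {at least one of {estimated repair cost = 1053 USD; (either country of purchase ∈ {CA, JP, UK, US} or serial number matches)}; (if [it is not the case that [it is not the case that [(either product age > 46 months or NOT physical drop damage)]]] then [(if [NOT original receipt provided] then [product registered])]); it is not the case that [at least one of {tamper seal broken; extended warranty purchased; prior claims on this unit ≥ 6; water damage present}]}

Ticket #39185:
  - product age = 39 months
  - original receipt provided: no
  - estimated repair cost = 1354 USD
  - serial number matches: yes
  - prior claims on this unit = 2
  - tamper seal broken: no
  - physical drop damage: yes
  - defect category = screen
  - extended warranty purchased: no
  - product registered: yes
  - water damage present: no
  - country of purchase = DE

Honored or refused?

Honored

Atomic conditions:
  estimated repair cost = 1053 USD: 1354 == 1053 is false
  country of purchase ∈ {CA, JP, UK, US}: DE is not in the set → false
  serial number matches: yes → true
  product age > 46 months: 39 > 46 is false
  NOT physical drop damage: yes → false
  NOT original receipt provided: no → true
  product registered: yes → true
  tamper seal broken: no → false
  extended warranty purchased: no → false
  prior claims on this unit ≥ 6: 2 ≥ 6 is false
  water damage present: no → false
Combine:
[1.2] false OR true = true
[1] false OR true = true
[2.1.1.1] false OR false = false
[2.1.1] NOT false = true
[2.1] NOT true = false
[2.2] true → true = true
[2] false → true (antecedent false ⇒ implication holds) = true
[3.1] false OR false OR false OR false = false
[3] NOT false = true
[root] true AND true AND true = true
Overall: true → honored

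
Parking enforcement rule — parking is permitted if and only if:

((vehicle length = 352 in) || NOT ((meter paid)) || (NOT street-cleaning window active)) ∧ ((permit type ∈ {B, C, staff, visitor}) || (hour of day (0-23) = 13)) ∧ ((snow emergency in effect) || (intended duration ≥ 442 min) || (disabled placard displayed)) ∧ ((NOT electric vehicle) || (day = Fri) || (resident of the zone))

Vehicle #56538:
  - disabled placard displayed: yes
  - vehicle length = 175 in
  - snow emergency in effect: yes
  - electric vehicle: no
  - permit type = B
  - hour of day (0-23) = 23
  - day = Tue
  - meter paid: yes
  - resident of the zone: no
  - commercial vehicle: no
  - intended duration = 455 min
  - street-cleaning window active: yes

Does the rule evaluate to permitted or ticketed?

Ticketed

Atomic conditions:
  vehicle length = 352 in: 175 == 352 is false
  meter paid: yes → true
  NOT street-cleaning window active: yes → false
  permit type ∈ {B, C, staff, visitor}: B is in the set → true
  hour of day (0-23) = 13: 23 == 13 is false
  snow emergency in effect: yes → true
  intended duration ≥ 442 min: 455 ≥ 442 is true
  disabled placard displayed: yes → true
  NOT electric vehicle: no → true
  day = Fri: Tue == Fri is false
  resident of the zone: no → false
Combine:
[1.2] NOT true = false
[1] false OR false OR false = false
[2] true OR false = true
[3] true OR true OR true = true
[4] true OR false OR false = true
[root] false AND true AND true AND true = false
Overall: false → ticketed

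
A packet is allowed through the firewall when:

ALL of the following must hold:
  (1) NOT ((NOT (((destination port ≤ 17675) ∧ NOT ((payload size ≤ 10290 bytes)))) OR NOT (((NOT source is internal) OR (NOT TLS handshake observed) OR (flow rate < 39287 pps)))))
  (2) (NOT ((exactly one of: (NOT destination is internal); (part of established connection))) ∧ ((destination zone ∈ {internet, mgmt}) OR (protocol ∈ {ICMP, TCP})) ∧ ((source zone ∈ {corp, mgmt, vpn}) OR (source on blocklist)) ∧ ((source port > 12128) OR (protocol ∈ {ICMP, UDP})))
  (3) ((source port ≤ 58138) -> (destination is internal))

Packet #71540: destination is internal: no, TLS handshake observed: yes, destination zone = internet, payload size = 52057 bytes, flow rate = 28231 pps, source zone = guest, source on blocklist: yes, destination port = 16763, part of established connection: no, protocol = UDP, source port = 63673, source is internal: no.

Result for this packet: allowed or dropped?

Dropped

Atomic conditions:
  destination port ≤ 17675: 16763 ≤ 17675 is true
  payload size ≤ 10290 bytes: 52057 ≤ 10290 is false
  NOT source is internal: no → true
  NOT TLS handshake observed: yes → false
  flow rate < 39287 pps: 28231 < 39287 is true
  NOT destination is internal: no → true
  part of established connection: no → false
  destination zone ∈ {internet, mgmt}: internet is in the set → true
  protocol ∈ {ICMP, TCP}: UDP is not in the set → false
  source zone ∈ {corp, mgmt, vpn}: guest is not in the set → false
  source on blocklist: yes → true
  source port > 12128: 63673 > 12128 is true
  protocol ∈ {ICMP, UDP}: UDP is in the set → true
  source port ≤ 58138: 63673 ≤ 58138 is false
  destination is internal: no → false
Combine:
[1.1.1.1.2] NOT false = true
[1.1.1.1] true AND true = true
[1.1.1] NOT true = false
[1.1.2.1] true OR false OR true = true
[1.1.2] NOT true = false
[1.1] false OR false = false
[1] NOT false = true
[2.1.1] exactly-one(true, false) = true
[2.1] NOT true = false
[2.2] true OR false = true
[2.3] false OR true = true
[2.4] true OR true = true
[2] false AND true AND true AND true = false
[3] false → false (antecedent false ⇒ implication holds) = true
[root] true AND false AND true = false
Overall: false → dropped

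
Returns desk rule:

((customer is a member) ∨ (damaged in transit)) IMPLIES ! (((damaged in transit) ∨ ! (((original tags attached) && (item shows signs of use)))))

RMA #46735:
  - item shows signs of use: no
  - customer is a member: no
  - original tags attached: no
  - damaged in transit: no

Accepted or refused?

Accepted

Atomic conditions:
  customer is a member: no → false
  damaged in transit: no → false
  original tags attached: no → false
  item shows signs of use: no → false
Combine:
[1] false OR false = false
[2.1.2.1] false AND false = false
[2.1.2] NOT false = true
[2.1] false OR true = true
[2] NOT true = false
[root] false → false (antecedent false ⇒ implication holds) = true
Overall: true → accepted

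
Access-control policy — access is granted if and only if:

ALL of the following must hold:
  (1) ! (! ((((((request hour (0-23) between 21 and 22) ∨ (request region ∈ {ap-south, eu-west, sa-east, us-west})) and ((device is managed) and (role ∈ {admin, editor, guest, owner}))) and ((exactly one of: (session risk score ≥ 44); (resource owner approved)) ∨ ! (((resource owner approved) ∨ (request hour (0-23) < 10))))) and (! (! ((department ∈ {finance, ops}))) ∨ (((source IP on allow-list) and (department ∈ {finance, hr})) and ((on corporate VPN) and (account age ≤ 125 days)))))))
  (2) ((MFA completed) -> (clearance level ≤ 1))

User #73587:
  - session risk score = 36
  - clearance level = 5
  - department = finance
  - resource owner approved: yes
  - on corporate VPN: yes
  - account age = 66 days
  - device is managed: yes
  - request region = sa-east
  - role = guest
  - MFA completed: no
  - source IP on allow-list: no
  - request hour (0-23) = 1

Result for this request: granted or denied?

Granted

Atomic conditions:
  request hour (0-23) between 21 and 22: 1 in [21, 22] is false
  request region ∈ {ap-south, eu-west, sa-east, us-west}: sa-east is in the set → true
  device is managed: yes → true
  role ∈ {admin, editor, guest, owner}: guest is in the set → true
  session risk score ≥ 44: 36 ≥ 44 is false
  resource owner approved: yes → true
  request hour (0-23) < 10: 1 < 10 is true
  department ∈ {finance, ops}: finance is in the set → true
  source IP on allow-list: no → false
  department ∈ {finance, hr}: finance is in the set → true
  on corporate VPN: yes → true
  account age ≤ 125 days: 66 ≤ 125 is true
  MFA completed: no → false
  clearance level ≤ 1: 5 ≤ 1 is false
Combine:
[1.1.1.1.1.1] false OR true = true
[1.1.1.1.1.2] true AND true = true
[1.1.1.1.1] true AND true = true
[1.1.1.1.2.1] exactly-one(false, true) = true
[1.1.1.1.2.2.1] true OR true = true
[1.1.1.1.2.2] NOT true = false
[1.1.1.1.2] true OR false = true
[1.1.1.1] true AND true = true
[1.1.1.2.1.1] NOT true = false
[1.1.1.2.1] NOT false = true
[1.1.1.2.2.1] false AND true = false
[1.1.1.2.2.2] true AND true = true
[1.1.1.2.2] false AND true = false
[1.1.1.2] true OR false = true
[1.1.1] true AND true = true
[1.1] NOT true = false
[1] NOT false = true
[2] false → false (antecedent false ⇒ implication holds) = true
[root] true AND true = true
Overall: true → granted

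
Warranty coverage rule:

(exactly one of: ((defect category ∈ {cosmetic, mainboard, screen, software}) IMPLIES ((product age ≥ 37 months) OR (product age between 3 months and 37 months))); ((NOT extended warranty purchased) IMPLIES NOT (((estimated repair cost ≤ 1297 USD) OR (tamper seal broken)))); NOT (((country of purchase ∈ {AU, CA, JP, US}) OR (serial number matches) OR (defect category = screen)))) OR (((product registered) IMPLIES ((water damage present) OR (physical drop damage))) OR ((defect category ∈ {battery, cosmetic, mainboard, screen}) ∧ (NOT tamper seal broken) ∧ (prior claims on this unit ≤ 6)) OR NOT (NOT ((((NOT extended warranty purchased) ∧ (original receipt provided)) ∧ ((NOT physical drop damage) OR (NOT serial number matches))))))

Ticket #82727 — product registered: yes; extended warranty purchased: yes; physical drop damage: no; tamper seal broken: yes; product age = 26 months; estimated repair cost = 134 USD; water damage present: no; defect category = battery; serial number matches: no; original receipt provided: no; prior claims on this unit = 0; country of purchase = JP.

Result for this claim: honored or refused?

Atomic conditions:
  defect category ∈ {cosmetic, mainboard, screen, software}: battery is not in the set → false
  product age ≥ 37 months: 26 ≥ 37 is false
  product age between 3 months and 37 months: 26 in [3, 37] is true
  NOT extended warranty purchased: yes → false
  estimated repair cost ≤ 1297 USD: 134 ≤ 1297 is true
  tamper seal broken: yes → true
  country of purchase ∈ {AU, CA, JP, US}: JP is in the set → true
  serial number matches: no → false
  defect category = screen: battery == screen is false
  product registered: yes → true
  water damage present: no → false
  physical drop damage: no → false
  defect category ∈ {battery, cosmetic, mainboard, screen}: battery is in the set → true
  NOT tamper seal broken: yes → false
  prior claims on this unit ≤ 6: 0 ≤ 6 is true
  original receipt provided: no → false
  NOT physical drop damage: no → true
  NOT serial number matches: no → true
Combine:
[1.1.2] false OR true = true
[1.1] false → true (antecedent false ⇒ implication holds) = true
[1.2.2.1] true OR true = true
[1.2.2] NOT true = false
[1.2] false → false (antecedent false ⇒ implication holds) = true
[1.3.1] true OR false OR false = true
[1.3] NOT true = false
[1] exactly-one(true, true, false) = false
[2.1.2] false OR false = false
[2.1] true → false = false
[2.2] true AND false AND true = false
[2.3.1.1.1] false AND false = false
[2.3.1.1.2] true OR true = true
[2.3.1.1] false AND true = false
[2.3.1] NOT false = true
[2.3] NOT true = false
[2] false OR false OR false = false
[root] false OR false = false
Overall: false → refused

Refused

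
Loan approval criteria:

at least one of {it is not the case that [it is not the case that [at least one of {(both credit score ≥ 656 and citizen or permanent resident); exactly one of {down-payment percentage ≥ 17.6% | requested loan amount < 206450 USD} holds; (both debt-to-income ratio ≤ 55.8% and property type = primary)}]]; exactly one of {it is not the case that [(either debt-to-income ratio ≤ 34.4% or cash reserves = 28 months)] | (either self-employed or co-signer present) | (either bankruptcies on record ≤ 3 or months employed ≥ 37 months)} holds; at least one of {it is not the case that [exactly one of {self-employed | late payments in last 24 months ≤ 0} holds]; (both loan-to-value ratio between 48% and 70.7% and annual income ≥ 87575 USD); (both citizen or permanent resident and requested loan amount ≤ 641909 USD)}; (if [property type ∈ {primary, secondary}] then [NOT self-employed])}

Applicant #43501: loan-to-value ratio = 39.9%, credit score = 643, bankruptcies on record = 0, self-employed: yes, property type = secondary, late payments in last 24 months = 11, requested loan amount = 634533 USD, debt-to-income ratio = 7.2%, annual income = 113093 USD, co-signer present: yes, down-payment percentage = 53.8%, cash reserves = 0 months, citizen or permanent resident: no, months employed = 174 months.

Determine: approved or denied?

Atomic conditions:
  credit score ≥ 656: 643 ≥ 656 is false
  citizen or permanent resident: no → false
  down-payment percentage ≥ 17.6%: 53.8 ≥ 17.6 is true
  requested loan amount < 206450 USD: 634533 < 206450 is false
  debt-to-income ratio ≤ 55.8%: 7.2 ≤ 55.8 is true
  property type = primary: secondary == primary is false
  debt-to-income ratio ≤ 34.4%: 7.2 ≤ 34.4 is true
  cash reserves = 28 months: 0 == 28 is false
  self-employed: yes → true
  co-signer present: yes → true
  bankruptcies on record ≤ 3: 0 ≤ 3 is true
  months employed ≥ 37 months: 174 ≥ 37 is true
  late payments in last 24 months ≤ 0: 11 ≤ 0 is false
  loan-to-value ratio between 48% and 70.7%: 39.9 in [48, 70.7] is false
  annual income ≥ 87575 USD: 113093 ≥ 87575 is true
  requested loan amount ≤ 641909 USD: 634533 ≤ 641909 is true
  property type ∈ {primary, secondary}: secondary is in the set → true
  NOT self-employed: yes → false
Combine:
[1.1.1.1] false AND false = false
[1.1.1.2] exactly-one(true, false) = true
[1.1.1.3] true AND false = false
[1.1.1] false OR true OR false = true
[1.1] NOT true = false
[1] NOT false = true
[2.1.1] true OR false = true
[2.1] NOT true = false
[2.2] true OR true = true
[2.3] true OR true = true
[2] exactly-one(false, true, true) = false
[3.1.1] exactly-one(true, false) = true
[3.1] NOT true = false
[3.2] false AND true = false
[3.3] false AND true = false
[3] false OR false OR false = false
[4] true → false = false
[root] true OR false OR false OR false = true
Overall: true → approved

Approved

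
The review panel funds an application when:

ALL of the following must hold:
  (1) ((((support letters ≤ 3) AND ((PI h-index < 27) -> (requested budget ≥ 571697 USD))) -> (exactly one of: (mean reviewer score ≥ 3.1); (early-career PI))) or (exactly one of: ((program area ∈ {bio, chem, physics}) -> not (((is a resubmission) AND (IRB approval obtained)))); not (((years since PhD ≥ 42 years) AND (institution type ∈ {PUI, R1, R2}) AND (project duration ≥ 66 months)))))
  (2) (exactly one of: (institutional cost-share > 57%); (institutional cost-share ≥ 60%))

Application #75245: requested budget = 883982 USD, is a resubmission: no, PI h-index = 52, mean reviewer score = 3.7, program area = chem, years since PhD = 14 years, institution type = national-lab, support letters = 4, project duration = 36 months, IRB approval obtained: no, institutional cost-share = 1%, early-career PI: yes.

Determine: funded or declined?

Declined

Atomic conditions:
  support letters ≤ 3: 4 ≤ 3 is false
  PI h-index < 27: 52 < 27 is false
  requested budget ≥ 571697 USD: 883982 ≥ 571697 is true
  mean reviewer score ≥ 3.1: 3.7 ≥ 3.1 is true
  early-career PI: yes → true
  program area ∈ {bio, chem, physics}: chem is in the set → true
  is a resubmission: no → false
  IRB approval obtained: no → false
  years since PhD ≥ 42 years: 14 ≥ 42 is false
  institution type ∈ {PUI, R1, R2}: national-lab is not in the set → false
  project duration ≥ 66 months: 36 ≥ 66 is false
  institutional cost-share > 57%: 1 > 57 is false
  institutional cost-share ≥ 60%: 1 ≥ 60 is false
Combine:
[1.1.1.2] false → true (antecedent false ⇒ implication holds) = true
[1.1.1] false AND true = false
[1.1.2] exactly-one(true, true) = false
[1.1] false → false (antecedent false ⇒ implication holds) = true
[1.2.1.2.1] false AND false = false
[1.2.1.2] NOT false = true
[1.2.1] true → true = true
[1.2.2.1] false AND false AND false = false
[1.2.2] NOT false = true
[1.2] exactly-one(true, true) = false
[1] true OR false = true
[2] exactly-one(false, false) = false
[root] true AND false = false
Overall: false → declined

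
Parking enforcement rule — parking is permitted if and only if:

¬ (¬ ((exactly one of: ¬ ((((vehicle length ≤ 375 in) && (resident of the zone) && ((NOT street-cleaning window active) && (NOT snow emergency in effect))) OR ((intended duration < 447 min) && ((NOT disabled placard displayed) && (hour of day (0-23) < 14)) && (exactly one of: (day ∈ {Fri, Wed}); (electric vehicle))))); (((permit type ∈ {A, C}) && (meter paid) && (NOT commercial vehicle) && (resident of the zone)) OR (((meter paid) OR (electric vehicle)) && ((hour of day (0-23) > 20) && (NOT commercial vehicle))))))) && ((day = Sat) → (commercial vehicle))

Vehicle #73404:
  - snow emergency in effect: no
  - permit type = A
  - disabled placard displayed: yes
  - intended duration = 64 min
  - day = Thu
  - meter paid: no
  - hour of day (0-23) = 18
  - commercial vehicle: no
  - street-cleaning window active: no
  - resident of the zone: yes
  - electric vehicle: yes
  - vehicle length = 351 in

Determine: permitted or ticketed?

Atomic conditions:
  vehicle length ≤ 375 in: 351 ≤ 375 is true
  resident of the zone: yes → true
  NOT street-cleaning window active: no → true
  NOT snow emergency in effect: no → true
  intended duration < 447 min: 64 < 447 is true
  NOT disabled placard displayed: yes → false
  hour of day (0-23) < 14: 18 < 14 is false
  day ∈ {Fri, Wed}: Thu is not in the set → false
  electric vehicle: yes → true
  permit type ∈ {A, C}: A is in the set → true
  meter paid: no → false
  NOT commercial vehicle: no → true
  hour of day (0-23) > 20: 18 > 20 is false
  day = Sat: Thu == Sat is false
  commercial vehicle: no → false
Combine:
[1.1.1.1.1.1.3] true AND true = true
[1.1.1.1.1.1] true AND true AND true = true
[1.1.1.1.1.2.2] false AND false = false
[1.1.1.1.1.2.3] exactly-one(false, true) = true
[1.1.1.1.1.2] true AND false AND true = false
[1.1.1.1.1] true OR false = true
[1.1.1.1] NOT true = false
[1.1.1.2.1] true AND false AND true AND true = false
[1.1.1.2.2.1] false OR true = true
[1.1.1.2.2.2] false AND true = false
[1.1.1.2.2] true AND false = false
[1.1.1.2] false OR false = false
[1.1.1] exactly-one(false, false) = false
[1.1] NOT false = true
[1] NOT true = false
[2] false → false (antecedent false ⇒ implication holds) = true
[root] false AND true = false
Overall: false → ticketed

Ticketed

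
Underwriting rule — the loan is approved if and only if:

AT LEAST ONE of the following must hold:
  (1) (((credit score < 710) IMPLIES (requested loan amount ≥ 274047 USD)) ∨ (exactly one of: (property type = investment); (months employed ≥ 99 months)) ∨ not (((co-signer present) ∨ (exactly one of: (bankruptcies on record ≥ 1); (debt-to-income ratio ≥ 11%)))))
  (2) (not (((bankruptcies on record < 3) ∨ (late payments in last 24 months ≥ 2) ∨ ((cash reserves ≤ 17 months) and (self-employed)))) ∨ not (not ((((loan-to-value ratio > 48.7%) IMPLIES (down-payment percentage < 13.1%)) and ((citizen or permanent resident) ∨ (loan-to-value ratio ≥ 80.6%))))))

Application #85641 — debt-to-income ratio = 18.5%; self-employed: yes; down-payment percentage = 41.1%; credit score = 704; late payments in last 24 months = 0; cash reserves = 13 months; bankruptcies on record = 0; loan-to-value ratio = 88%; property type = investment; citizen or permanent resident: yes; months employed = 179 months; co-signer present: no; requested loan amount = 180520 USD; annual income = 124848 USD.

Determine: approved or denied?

Atomic conditions:
  credit score < 710: 704 < 710 is true
  requested loan amount ≥ 274047 USD: 180520 ≥ 274047 is false
  property type = investment: investment == investment is true
  months employed ≥ 99 months: 179 ≥ 99 is true
  co-signer present: no → false
  bankruptcies on record ≥ 1: 0 ≥ 1 is false
  debt-to-income ratio ≥ 11%: 18.5 ≥ 11 is true
  bankruptcies on record < 3: 0 < 3 is true
  late payments in last 24 months ≥ 2: 0 ≥ 2 is false
  cash reserves ≤ 17 months: 13 ≤ 17 is true
  self-employed: yes → true
  loan-to-value ratio > 48.7%: 88 > 48.7 is true
  down-payment percentage < 13.1%: 41.1 < 13.1 is false
  citizen or permanent resident: yes → true
  loan-to-value ratio ≥ 80.6%: 88 ≥ 80.6 is true
Combine:
[1.1] true → false = false
[1.2] exactly-one(true, true) = false
[1.3.1.2] exactly-one(false, true) = true
[1.3.1] false OR true = true
[1.3] NOT true = false
[1] false OR false OR false = false
[2.1.1.3] true AND true = true
[2.1.1] true OR false OR true = true
[2.1] NOT true = false
[2.2.1.1.1] true → false = false
[2.2.1.1.2] true OR true = true
[2.2.1.1] false AND true = false
[2.2.1] NOT false = true
[2.2] NOT true = false
[2] false OR false = false
[root] false OR false = false
Overall: false → denied

Denied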